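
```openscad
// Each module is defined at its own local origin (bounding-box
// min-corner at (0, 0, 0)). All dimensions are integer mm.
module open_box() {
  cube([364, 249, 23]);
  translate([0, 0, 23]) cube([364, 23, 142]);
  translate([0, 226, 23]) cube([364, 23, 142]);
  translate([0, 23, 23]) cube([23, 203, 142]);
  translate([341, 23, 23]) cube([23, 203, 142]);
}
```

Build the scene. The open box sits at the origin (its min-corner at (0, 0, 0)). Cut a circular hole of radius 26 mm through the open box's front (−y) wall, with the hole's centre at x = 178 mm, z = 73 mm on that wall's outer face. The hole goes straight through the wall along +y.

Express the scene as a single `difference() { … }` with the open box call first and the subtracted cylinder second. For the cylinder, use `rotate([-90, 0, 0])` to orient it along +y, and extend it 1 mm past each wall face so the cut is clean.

difference() {
  open_box();
  translate([178, -1, 73]) rotate([-90, 0, 0]) cylinder(h = 25, r = 26);
}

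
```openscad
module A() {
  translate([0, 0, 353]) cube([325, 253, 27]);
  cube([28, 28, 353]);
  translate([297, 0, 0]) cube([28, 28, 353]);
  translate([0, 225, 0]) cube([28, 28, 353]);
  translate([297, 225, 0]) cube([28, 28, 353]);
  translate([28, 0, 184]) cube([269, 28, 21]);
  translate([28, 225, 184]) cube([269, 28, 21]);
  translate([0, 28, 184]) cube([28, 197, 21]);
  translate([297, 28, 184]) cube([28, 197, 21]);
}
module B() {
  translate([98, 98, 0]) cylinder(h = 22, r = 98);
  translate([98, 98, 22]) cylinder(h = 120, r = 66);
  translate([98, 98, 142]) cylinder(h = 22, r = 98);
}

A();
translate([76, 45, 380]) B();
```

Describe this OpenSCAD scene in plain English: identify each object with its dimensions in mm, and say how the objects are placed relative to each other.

A is a four-legged stool. The seat is a 325×253×27 mm slab whose top surface is at z = 380 mm; four square legs, each 28×28 mm in cross-section, run from the floor (z = 0) to the underside of the seat, each flush with a corner of the seat. Four stretchers, 28 mm wide and 21 mm tall, connect adjacent legs with their undersides at z = 184 mm, each running between the inner faces of the legs it joins and aligned with the legs' outer faces on the other axis.

B is a spool: two coaxial disc flanges of radius 98 mm and thickness 22 mm, joined by a core cylinder of radius 66 mm and height 120 mm. The lower flange rests on z = 0 and the three cylinders share a vertical axis.

The spool is on top of the stool.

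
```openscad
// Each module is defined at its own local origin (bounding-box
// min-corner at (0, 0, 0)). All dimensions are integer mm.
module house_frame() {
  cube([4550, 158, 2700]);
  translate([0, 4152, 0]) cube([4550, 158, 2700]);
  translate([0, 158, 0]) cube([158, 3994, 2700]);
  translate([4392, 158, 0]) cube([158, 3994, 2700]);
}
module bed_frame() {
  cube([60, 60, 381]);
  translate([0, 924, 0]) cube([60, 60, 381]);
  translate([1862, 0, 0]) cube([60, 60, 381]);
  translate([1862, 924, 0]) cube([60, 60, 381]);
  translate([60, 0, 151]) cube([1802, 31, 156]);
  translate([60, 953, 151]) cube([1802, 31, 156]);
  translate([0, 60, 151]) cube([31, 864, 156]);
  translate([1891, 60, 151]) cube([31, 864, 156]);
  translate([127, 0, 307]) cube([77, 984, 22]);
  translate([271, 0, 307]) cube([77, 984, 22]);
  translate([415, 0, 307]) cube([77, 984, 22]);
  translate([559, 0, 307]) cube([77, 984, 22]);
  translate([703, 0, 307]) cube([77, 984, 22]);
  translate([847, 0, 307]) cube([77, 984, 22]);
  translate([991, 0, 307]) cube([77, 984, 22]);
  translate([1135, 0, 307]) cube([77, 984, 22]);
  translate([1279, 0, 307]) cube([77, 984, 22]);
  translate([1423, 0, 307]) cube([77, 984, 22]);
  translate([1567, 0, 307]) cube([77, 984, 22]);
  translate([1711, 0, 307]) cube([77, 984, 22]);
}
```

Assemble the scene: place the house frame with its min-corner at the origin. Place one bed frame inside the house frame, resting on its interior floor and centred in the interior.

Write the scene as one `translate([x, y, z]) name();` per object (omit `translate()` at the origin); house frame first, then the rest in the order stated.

house_frame();
translate([1314, 1663, 0]) bed_frame();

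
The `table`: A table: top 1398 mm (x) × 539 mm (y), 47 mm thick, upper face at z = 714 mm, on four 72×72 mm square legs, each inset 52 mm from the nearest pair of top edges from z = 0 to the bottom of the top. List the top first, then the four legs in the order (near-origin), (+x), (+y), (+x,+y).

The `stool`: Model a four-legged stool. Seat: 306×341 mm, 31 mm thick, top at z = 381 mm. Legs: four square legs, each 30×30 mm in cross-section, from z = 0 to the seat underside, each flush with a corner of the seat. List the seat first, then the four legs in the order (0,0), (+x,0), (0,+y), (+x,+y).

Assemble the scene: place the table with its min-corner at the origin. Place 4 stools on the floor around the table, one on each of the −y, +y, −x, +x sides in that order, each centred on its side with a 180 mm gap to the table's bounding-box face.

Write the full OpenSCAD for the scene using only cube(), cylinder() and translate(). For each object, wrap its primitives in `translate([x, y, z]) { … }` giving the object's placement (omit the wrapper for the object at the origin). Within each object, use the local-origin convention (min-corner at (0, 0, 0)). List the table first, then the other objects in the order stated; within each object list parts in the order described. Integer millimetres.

translate([0, 0, 667]) cube([1398, 539, 47]);
translate([52, 52, 0]) cube([72, 72, 667]);
translate([1274, 52, 0]) cube([72, 72, 667]);
translate([52, 415, 0]) cube([72, 72, 667]);
translate([1274, 415, 0]) cube([72, 72, 667]);
translate([546, -521, 0]) {
  translate([0, 0, 350]) cube([306, 341, 31]);
  cube([30, 30, 350]);
  translate([276, 0, 0]) cube([30, 30, 350]);
  translate([0, 311, 0]) cube([30, 30, 350]);
  translate([276, 311, 0]) cube([30, 30, 350]);
}
translate([546, 719, 0]) {
  translate([0, 0, 350]) cube([306, 341, 31]);
  cube([30, 30, 350]);
  translate([276, 0, 0]) cube([30, 30, 350]);
  translate([0, 311, 0]) cube([30, 30, 350]);
  translate([276, 311, 0]) cube([30, 30, 350]);
}
translate([-486, 99, 0]) {
  translate([0, 0, 350]) cube([306, 341, 31]);
  cube([30, 30, 350]);
  translate([276, 0, 0]) cube([30, 30, 350]);
  translate([0, 311, 0]) cube([30, 30, 350]);
  translate([276, 311, 0]) cube([30, 30, 350]);
}
translate([1578, 99, 0]) {
  translate([0, 0, 350]) cube([306, 341, 31]);
  cube([30, 30, 350]);
  translate([276, 0, 0]) cube([30, 30, 350]);
  translate([0, 311, 0]) cube([30, 30, 350]);
  translate([276, 311, 0]) cube([30, 30, 350]);
}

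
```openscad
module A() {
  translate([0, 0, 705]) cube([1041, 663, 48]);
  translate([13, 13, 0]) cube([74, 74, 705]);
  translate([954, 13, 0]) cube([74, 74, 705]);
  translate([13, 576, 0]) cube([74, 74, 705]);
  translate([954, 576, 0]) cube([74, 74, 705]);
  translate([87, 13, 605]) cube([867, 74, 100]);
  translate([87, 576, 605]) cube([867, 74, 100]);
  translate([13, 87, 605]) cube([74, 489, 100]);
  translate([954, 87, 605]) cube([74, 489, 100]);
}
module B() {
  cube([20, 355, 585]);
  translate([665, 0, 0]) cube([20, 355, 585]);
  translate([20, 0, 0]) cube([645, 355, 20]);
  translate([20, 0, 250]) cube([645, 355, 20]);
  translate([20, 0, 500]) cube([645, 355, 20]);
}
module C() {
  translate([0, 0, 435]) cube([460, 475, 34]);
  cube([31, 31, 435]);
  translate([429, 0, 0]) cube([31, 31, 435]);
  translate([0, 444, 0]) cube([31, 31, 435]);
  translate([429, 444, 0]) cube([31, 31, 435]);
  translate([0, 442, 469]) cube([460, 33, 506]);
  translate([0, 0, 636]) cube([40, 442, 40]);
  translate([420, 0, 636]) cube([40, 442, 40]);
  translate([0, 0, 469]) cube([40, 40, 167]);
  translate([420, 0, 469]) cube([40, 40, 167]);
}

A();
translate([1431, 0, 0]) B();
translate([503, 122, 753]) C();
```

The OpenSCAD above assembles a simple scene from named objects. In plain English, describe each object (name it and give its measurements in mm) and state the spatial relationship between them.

A is a rectangular dining table. The top is 1041×663×48 mm with its upper surface at z = 753 mm. It stands on four 74×74 mm square legs, each inset 13 mm from the nearest pair of top edges, running from the floor to the underside of the top. Four apron rails, 74 mm thick and 100 mm tall, run between adjacent legs with their top edges flush with the underside of the top and their outer faces flush with the legs' outer faces.

B is an open bookshelf. Two side panels, each 20 mm thick, 355 mm deep and 585 mm tall, stand 685 mm apart (outside-to-outside). Between them sit 3 shelves, each 20 mm thick and 355 mm deep, spanning the full gap between the sides. The bottom shelf rests on the floor (its underside at z = 0) and the clear gap between one shelf's top and the next shelf's underside is 230 mm.

C is a chair. The seat is a 460×475×34 mm slab with its top at z = 469 mm, on four 31×31 mm corner legs (flush with the seat edges, standing on z = 0). A flat backrest 33 mm thick, 506 mm tall, spans the full seat width and rises from the seat top along its +y edge, rear face flush with the rear of the seat. Two armrests of 40×40 mm section run along each side from the seat's front edge to the front of the backrest, top faces 207 mm above the seat top and outer faces flush with the seat's x-edges; a 40×40 mm post under the front of each armrest stands on the seat at the front corner.

The bookshelf is on the floor beside the table on its +x side. The chair is on top of the table.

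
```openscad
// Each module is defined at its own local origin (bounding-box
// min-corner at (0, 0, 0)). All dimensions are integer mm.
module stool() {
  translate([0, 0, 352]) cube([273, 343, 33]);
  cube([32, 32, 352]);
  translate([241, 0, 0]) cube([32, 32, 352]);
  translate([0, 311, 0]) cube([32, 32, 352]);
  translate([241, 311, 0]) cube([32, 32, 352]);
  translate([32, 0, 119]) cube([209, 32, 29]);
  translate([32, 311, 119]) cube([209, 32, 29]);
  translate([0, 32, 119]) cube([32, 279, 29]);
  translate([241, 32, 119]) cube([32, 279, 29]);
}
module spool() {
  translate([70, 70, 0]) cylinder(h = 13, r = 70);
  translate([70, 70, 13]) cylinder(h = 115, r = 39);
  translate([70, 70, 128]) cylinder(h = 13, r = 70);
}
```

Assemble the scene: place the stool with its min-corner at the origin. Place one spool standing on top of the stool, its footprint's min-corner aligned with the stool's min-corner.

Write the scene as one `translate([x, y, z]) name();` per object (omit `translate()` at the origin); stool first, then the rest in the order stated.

stool();
translate([0, 0, 385]) spool();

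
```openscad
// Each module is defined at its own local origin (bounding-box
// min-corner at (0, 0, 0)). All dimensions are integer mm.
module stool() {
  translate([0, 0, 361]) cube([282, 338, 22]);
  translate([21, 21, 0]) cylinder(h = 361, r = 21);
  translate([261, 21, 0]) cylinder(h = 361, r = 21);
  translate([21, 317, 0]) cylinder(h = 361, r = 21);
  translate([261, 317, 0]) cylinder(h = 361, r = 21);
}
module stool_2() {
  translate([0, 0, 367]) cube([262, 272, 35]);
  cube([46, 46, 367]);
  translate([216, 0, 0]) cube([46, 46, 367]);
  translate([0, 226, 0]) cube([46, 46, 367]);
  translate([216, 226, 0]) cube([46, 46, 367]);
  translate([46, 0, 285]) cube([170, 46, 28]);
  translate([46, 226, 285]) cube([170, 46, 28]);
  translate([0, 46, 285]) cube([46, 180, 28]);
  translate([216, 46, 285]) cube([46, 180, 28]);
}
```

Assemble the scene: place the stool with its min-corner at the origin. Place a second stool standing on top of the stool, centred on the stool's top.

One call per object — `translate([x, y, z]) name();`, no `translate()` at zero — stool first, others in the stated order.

stool();
translate([10, 33, 383]) stool_2();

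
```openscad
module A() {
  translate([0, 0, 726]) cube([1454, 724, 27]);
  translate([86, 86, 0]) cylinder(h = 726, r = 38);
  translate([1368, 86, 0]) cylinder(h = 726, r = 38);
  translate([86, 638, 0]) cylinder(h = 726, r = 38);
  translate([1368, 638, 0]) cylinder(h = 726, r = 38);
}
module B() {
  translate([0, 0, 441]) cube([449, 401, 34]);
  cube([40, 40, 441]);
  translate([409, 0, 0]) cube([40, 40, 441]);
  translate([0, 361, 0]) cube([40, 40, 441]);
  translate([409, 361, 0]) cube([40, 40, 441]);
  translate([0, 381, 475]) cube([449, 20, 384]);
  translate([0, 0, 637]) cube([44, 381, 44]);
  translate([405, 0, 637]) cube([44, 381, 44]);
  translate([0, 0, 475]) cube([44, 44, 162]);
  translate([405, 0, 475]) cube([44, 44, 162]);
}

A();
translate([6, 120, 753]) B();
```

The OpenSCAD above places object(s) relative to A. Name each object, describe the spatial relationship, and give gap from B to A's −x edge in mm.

The chair's min-x is at 6; the table's min-x is 0; gap = 6 mm.

A is a table. B is a chair. The chair is on top of the table. The gap from the chair to the table's −x edge is 6 mm.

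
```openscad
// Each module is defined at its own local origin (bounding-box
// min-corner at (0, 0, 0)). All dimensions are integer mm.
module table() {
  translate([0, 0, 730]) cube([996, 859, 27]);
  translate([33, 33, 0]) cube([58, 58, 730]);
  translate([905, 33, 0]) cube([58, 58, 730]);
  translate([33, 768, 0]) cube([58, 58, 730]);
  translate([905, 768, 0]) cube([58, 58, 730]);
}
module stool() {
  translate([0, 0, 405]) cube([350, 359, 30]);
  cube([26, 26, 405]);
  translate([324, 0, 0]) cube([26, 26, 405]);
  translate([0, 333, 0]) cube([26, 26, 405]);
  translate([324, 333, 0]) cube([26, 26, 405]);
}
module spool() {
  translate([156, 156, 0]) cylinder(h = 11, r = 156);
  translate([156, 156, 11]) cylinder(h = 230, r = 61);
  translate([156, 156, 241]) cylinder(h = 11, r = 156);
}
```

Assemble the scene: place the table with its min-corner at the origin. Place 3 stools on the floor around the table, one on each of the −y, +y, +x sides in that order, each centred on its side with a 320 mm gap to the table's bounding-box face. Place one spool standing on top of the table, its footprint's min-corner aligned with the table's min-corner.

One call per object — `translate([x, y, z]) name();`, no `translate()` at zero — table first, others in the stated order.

table();
translate([323, -679, 0]) stool();
translate([323, 1179, 0]) stool();
translate([1316, 250, 0]) stool();
translate([0, 0, 757]) spool();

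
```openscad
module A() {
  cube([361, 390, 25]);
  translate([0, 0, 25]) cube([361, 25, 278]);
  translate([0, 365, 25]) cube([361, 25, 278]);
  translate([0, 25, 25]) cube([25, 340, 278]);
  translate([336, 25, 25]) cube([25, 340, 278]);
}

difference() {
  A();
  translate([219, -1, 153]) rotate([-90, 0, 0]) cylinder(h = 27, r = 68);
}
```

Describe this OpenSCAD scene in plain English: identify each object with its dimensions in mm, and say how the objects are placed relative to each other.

A is an open storage box with external size 361×390×303 mm and wall thickness 25 mm (the base is also 25 mm thick). The base covers the whole footprint; the four walls stand on the base, with the y-facing walls full-width and the x-facing walls fitting between their inner faces.

The open box has a circular hole of radius 68 mm through its front wall, centred at (x = 219, z = 153).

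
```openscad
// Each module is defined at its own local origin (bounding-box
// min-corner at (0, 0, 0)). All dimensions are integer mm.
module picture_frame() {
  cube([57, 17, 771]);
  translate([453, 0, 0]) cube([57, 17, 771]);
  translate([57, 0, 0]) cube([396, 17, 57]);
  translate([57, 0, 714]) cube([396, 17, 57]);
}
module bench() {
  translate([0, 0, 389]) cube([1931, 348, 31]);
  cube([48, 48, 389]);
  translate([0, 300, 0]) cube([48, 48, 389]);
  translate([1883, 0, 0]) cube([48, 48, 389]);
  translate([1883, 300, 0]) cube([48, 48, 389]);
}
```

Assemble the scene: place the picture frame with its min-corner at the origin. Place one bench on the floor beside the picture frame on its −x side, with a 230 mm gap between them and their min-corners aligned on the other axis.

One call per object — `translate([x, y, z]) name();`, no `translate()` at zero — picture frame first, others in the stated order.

picture_frame();
translate([-2161, 0, 0]) bench();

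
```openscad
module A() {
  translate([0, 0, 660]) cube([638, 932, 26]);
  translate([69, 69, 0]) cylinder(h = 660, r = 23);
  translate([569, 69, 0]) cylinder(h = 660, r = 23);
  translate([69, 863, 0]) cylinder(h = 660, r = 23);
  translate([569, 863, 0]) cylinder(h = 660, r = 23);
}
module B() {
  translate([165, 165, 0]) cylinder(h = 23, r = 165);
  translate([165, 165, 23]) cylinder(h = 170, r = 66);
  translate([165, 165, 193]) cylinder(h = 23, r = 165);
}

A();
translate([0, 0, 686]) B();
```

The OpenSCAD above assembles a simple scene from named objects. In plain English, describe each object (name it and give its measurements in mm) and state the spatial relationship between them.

A is a rectangular dining table. The top is 638×932×26 mm with its upper surface at z = 686 mm. It stands on four round legs of 46 mm diameter, each leg's bounding box inset 46 mm from the nearest pair of top edges, running from the floor to the underside of the top.

B is a spool: two coaxial disc flanges of radius 165 mm and thickness 23 mm, joined by a core cylinder of radius 66 mm and height 170 mm. The lower flange rests on z = 0 and the three cylinders share a vertical axis.

The spool is on top of the table.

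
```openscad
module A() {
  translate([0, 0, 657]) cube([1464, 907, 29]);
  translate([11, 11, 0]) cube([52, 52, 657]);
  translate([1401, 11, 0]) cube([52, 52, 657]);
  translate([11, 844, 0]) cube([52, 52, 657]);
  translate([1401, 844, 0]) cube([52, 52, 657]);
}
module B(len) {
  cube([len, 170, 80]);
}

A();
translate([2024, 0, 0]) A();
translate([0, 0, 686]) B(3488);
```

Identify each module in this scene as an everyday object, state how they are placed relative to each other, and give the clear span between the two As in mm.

A is a table. B is a beam. A beam spans the tops of two tables. The clear span between the two tables is 560 mm.

Second table starts at x = 2024; first ends at x = 1464; clear span = 2024 − 1464 = 560 mm.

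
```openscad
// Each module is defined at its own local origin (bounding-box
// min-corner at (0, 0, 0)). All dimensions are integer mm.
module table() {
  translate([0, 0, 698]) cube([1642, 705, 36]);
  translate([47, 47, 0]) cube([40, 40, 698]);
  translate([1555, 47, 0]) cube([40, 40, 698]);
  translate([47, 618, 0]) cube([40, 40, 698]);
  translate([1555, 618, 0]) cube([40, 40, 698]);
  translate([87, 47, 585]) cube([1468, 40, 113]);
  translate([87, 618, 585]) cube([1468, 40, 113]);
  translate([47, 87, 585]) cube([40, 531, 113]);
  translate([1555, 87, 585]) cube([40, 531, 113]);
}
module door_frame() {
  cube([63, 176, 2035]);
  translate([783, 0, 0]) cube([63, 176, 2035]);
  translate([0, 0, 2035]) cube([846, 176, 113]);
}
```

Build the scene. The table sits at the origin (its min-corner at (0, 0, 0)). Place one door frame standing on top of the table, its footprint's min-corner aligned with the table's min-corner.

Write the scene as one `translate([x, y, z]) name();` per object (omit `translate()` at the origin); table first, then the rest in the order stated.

table();
translate([0, 0, 734]) door_frame();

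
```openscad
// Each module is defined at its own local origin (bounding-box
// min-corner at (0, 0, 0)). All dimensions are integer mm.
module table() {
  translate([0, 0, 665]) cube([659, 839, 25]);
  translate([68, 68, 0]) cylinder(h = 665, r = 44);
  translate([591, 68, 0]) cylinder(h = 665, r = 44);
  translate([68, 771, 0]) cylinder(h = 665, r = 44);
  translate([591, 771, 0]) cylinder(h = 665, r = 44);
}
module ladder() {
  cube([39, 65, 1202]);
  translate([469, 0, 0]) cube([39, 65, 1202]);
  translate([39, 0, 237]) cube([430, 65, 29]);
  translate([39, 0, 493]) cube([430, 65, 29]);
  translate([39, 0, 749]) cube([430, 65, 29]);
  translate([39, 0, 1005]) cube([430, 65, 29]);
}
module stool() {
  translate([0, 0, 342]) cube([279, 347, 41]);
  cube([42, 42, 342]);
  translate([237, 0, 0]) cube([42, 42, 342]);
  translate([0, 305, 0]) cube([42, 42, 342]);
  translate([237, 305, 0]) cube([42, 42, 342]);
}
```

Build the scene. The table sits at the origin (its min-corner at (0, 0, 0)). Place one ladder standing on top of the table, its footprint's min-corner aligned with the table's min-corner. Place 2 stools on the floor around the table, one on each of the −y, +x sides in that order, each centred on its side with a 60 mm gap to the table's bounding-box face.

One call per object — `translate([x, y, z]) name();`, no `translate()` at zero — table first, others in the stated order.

table();
translate([0, 0, 690]) ladder();
translate([190, -407, 0]) stool();
translate([719, 246, 0]) stool();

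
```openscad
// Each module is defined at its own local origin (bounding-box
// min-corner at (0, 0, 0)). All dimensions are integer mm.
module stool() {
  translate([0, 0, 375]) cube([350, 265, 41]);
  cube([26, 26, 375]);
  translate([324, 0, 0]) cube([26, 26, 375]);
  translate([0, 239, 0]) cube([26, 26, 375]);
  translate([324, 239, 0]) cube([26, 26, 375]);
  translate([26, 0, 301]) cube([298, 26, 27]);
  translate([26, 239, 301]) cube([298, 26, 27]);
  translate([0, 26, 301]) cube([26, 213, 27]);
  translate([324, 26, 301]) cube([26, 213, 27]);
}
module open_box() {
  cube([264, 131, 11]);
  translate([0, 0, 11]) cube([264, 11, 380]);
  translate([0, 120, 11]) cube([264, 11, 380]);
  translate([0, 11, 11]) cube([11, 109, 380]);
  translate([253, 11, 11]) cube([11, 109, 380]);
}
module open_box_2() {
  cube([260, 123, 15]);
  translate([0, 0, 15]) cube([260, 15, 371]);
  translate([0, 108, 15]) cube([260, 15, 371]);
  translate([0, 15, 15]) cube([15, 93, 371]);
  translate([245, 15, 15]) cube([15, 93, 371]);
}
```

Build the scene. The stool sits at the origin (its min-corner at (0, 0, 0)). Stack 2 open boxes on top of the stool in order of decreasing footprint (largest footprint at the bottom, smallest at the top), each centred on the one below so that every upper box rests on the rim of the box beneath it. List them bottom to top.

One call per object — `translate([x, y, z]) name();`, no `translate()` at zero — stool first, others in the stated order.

stool();
translate([43, 67, 416]) open_box();
translate([45, 71, 807]) open_box_2();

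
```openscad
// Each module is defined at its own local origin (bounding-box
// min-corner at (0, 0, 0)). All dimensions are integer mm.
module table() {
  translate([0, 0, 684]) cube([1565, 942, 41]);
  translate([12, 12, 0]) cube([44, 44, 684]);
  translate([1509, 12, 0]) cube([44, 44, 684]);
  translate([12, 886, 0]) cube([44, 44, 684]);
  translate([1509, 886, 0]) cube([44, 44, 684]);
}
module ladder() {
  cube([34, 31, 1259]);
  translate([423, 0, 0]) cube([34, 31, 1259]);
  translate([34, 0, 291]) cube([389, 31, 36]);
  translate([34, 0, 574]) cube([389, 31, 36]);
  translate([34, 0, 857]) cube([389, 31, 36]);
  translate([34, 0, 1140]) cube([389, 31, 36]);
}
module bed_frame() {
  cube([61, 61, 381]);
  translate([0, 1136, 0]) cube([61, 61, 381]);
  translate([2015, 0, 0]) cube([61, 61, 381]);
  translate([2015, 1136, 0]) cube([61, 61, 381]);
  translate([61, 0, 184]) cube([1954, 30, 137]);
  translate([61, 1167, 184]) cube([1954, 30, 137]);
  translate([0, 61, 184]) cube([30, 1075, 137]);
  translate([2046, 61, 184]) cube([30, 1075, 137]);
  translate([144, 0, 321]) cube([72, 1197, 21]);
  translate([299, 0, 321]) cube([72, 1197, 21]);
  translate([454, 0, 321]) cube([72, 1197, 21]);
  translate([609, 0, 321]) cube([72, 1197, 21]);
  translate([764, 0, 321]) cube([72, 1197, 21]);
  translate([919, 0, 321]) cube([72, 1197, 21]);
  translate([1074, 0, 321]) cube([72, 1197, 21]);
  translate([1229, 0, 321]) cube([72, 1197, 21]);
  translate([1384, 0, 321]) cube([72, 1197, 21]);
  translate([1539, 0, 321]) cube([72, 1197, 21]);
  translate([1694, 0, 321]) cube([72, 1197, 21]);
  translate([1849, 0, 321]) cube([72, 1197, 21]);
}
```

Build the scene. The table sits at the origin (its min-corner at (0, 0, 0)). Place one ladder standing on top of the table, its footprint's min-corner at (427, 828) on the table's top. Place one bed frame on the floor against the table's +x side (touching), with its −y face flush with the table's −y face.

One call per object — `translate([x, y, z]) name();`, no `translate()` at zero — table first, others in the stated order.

table();
translate([427, 828, 725]) ladder();
translate([1565, 0, 0]) bed_frame();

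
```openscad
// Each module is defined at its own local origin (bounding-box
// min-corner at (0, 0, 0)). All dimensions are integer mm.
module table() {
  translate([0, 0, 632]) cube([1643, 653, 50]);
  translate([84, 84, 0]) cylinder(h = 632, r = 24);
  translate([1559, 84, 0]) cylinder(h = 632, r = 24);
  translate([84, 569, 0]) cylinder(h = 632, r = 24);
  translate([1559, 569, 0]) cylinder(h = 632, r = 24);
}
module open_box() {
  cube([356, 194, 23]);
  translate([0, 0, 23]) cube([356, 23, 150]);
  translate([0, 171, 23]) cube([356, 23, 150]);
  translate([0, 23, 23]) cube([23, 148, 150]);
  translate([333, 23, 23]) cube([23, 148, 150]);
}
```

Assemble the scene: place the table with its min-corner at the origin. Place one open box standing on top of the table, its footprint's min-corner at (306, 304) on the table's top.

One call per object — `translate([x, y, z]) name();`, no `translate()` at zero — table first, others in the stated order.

table();
translate([306, 304, 682]) open_box();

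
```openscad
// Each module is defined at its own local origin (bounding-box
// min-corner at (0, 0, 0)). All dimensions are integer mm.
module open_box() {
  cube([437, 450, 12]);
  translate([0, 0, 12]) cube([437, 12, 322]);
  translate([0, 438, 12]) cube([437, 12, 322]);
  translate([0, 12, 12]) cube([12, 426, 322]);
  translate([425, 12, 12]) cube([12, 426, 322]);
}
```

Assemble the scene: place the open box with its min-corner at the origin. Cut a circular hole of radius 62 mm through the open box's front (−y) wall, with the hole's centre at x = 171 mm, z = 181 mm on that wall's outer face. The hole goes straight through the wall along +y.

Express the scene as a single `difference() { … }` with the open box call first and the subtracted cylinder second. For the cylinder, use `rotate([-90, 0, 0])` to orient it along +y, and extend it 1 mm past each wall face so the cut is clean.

difference() {
  open_box();
  translate([171, -1, 181]) rotate([-90, 0, 0]) cylinder(h = 14, r = 62);
}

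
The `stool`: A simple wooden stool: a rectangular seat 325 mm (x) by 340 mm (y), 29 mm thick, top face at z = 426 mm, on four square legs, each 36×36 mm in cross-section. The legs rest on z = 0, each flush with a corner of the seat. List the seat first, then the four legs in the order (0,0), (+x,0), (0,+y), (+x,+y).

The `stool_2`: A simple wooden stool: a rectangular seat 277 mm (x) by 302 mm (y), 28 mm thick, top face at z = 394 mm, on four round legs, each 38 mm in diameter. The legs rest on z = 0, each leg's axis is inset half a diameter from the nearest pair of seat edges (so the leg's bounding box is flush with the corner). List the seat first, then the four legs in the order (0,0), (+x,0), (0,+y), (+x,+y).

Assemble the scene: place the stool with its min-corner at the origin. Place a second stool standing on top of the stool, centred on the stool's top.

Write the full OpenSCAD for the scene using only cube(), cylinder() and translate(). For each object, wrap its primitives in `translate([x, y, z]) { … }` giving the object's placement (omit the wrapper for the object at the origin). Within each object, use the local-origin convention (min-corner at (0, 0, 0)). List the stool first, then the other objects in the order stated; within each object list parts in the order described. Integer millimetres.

translate([0, 0, 397]) cube([325, 340, 29]);
cube([36, 36, 397]);
translate([289, 0, 0]) cube([36, 36, 397]);
translate([0, 304, 0]) cube([36, 36, 397]);
translate([289, 304, 0]) cube([36, 36, 397]);
translate([24, 19, 426]) {
  translate([0, 0, 366]) cube([277, 302, 28]);
  translate([19, 19, 0]) cylinder(h = 366, r = 19);
  translate([258, 19, 0]) cylinder(h = 366, r = 19);
  translate([19, 283, 0]) cylinder(h = 366, r = 19);
  translate([258, 283, 0]) cylinder(h = 366, r = 19);
}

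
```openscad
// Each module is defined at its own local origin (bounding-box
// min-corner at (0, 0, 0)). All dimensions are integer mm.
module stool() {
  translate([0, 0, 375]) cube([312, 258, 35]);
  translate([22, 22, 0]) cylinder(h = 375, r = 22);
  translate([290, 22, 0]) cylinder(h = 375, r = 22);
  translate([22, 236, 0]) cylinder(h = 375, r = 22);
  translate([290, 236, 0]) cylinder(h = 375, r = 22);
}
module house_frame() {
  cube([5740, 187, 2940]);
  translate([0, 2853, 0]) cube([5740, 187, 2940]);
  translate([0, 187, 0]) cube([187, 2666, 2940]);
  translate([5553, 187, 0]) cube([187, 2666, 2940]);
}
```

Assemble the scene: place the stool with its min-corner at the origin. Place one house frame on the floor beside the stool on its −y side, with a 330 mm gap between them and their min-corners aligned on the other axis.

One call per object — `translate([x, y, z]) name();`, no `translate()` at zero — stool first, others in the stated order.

stool();
translate([0, -3370, 0]) house_frame();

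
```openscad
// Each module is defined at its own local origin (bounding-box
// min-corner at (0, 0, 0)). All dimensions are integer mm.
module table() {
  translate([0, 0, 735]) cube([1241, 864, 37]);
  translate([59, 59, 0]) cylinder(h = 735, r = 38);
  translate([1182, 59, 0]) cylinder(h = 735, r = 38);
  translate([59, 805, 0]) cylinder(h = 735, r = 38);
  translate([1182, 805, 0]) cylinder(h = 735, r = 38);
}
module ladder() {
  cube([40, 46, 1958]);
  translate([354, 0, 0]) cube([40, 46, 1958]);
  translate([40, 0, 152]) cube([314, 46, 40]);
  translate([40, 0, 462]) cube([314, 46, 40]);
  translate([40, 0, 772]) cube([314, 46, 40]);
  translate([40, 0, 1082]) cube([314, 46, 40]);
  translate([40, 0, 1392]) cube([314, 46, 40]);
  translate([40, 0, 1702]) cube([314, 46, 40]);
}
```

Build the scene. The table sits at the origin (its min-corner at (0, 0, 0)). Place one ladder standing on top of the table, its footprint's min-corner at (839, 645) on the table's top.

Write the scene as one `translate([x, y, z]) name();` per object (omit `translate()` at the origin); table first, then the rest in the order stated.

table();
translate([839, 645, 772]) ladder();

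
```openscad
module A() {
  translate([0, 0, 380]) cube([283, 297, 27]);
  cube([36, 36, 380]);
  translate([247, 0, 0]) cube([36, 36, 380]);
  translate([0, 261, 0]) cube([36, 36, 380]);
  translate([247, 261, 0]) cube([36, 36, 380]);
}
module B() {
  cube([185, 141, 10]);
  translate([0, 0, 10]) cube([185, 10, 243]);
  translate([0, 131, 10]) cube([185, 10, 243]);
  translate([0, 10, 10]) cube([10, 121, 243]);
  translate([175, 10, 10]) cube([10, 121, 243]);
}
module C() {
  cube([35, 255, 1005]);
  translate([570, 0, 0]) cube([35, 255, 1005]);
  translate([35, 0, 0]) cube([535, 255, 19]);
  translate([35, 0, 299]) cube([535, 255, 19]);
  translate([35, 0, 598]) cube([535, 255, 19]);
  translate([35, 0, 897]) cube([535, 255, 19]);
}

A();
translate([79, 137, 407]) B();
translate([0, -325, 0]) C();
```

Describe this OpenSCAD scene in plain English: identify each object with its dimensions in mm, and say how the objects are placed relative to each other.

A is a simple wooden stool: a rectangular seat 283 mm (x) by 297 mm (y), 27 mm thick, top face at z = 407 mm, on four square legs, each 36×36 mm in cross-section. The legs rest on z = 0, each flush with a corner of the seat.

B is an open storage box with external size 185×141×253 mm and wall thickness 10 mm (the base is also 10 mm thick). The base covers the whole footprint; the four walls stand on the base, with the y-facing walls full-width and the x-facing walls fitting between their inner faces.

C is a bookshelf 605 mm wide overall, 255 mm deep and 1005 mm tall. The two sides are 35 mm thick vertical panels. 4 horizontal shelves of 19 mm thickness span between the inner faces of the sides; the lowest shelf sits on the floor and shelves are stacked with a clear vertical gap of 280 mm between each pair.

The open box is on top of the stool. The bookshelf is on the floor beside the stool on its −y side.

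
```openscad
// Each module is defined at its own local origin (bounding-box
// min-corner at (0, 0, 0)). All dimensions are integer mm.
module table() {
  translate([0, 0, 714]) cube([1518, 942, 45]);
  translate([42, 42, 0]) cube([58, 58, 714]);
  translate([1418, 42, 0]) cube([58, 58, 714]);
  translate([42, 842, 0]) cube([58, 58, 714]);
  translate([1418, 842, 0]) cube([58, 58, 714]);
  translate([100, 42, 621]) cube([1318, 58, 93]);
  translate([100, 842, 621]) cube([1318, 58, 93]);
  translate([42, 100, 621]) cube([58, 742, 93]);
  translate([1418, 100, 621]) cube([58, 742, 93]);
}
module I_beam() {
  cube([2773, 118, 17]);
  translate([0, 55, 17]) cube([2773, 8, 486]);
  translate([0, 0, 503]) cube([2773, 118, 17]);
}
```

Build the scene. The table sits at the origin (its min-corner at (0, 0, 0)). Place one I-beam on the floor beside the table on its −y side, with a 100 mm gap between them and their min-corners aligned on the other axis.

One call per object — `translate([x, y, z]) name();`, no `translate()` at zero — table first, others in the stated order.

table();
translate([0, -218, 0]) I_beam();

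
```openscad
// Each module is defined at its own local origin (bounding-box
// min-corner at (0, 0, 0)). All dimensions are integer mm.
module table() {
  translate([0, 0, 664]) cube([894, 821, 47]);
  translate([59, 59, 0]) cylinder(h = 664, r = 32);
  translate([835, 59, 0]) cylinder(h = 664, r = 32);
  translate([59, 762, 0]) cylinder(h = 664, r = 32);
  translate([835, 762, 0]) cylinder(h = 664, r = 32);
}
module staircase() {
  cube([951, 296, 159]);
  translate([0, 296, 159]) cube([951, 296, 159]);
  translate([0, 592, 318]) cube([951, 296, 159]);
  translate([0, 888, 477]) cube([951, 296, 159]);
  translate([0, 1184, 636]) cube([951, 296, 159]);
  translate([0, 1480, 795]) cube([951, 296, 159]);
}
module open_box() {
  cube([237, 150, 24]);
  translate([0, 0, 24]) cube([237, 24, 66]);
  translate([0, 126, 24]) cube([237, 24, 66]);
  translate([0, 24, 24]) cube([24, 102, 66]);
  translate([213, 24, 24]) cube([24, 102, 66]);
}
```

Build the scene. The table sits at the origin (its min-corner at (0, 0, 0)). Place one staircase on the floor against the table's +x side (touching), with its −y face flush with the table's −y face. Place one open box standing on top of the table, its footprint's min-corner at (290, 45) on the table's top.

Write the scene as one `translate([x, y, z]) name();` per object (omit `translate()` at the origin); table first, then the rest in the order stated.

table();
translate([894, 0, 0]) staircase();
translate([290, 45, 711]) open_box();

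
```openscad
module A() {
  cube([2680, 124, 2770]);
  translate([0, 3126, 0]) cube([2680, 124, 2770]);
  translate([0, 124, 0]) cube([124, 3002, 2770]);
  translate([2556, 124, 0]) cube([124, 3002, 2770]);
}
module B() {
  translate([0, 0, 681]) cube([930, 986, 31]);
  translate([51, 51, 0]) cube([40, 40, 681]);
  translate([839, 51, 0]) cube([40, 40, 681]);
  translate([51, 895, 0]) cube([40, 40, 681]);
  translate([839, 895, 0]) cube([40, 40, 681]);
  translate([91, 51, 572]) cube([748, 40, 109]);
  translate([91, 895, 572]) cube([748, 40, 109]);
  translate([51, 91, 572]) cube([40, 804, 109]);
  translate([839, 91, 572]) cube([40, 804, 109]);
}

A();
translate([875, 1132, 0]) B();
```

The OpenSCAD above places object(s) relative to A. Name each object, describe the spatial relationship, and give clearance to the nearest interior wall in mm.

Clearances: x = 751, y = 1008; minimum 751 mm.

A is a house frame. B is a table. The table sits inside the house frame, centred. The clearance to the nearest interior wall is 751 mm.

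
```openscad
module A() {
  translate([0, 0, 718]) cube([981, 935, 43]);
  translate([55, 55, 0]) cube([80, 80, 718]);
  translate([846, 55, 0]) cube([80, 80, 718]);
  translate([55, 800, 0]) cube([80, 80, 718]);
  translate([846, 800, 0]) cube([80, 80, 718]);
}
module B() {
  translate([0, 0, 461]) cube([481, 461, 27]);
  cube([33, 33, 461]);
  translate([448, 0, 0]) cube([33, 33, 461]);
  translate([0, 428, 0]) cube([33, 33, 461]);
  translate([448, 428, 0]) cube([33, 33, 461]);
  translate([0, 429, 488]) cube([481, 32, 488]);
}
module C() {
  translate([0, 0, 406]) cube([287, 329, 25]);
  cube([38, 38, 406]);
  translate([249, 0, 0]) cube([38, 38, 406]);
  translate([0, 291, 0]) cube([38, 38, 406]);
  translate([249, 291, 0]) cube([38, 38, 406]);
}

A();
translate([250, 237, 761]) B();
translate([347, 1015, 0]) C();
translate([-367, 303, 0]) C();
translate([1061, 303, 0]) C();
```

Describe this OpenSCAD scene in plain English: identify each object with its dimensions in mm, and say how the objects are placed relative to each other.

A is a table: top 981 mm (x) × 935 mm (y), 43 mm thick, upper face at z = 761 mm, on four 80×80 mm square legs, each inset 55 mm from the nearest pair of top edges, running from z = 0 to the bottom of the top.

B is a chair. The seat is a 481×461×27 mm slab with its top at z = 488 mm, on four 33×33 mm corner legs (flush with the seat edges, standing on z = 0). A flat backrest 32 mm thick, 488 mm tall, spans the full seat width and rises from the seat top along its +y edge, rear face flush with the rear of the seat.

C is a simple wooden stool: a rectangular seat 287 mm (x) by 329 mm (y), 25 mm thick, top face at z = 431 mm, on four square legs, each 38×38 mm in cross-section. The legs rest on z = 0, each flush with a corner of the seat.

The chair is on top of the table, centred. Three stools sit around the table at the +y, −x, +x sides.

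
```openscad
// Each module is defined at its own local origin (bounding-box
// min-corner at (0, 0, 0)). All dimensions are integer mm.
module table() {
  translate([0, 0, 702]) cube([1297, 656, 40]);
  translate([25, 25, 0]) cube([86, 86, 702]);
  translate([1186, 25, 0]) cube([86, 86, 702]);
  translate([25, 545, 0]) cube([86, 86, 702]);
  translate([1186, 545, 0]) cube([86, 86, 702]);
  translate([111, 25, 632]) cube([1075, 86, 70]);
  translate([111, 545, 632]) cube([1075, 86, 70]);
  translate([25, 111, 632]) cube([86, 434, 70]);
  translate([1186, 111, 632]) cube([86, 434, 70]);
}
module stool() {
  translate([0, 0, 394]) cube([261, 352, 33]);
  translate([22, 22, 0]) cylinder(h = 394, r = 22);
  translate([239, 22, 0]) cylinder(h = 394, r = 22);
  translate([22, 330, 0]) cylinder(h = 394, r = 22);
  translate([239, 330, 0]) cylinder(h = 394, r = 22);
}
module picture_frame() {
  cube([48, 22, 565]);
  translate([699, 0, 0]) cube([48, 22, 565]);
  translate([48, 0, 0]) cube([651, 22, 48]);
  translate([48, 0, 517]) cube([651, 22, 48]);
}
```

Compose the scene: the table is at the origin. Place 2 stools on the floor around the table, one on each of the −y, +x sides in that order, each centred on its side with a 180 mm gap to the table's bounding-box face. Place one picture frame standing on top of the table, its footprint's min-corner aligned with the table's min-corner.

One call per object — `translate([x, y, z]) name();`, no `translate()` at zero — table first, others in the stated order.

table();
translate([518, -532, 0]) stool();
translate([1477, 152, 0]) stool();
translate([0, 0, 742]) picture_frame();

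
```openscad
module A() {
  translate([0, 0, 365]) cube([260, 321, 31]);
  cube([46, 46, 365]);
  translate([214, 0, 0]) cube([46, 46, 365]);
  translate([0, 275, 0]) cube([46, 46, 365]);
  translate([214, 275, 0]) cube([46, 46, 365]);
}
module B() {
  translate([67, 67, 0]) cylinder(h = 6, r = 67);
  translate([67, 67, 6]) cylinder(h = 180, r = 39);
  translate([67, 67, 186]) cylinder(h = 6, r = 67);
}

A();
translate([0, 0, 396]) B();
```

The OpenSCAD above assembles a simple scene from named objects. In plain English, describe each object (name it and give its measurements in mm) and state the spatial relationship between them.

A is a simple wooden stool: a rectangular seat 260 mm (x) by 321 mm (y), 31 mm thick, top face at z = 396 mm, on four square legs, each 46×46 mm in cross-section. The legs rest on z = 0, each flush with a corner of the seat.

B is a spool: two coaxial disc flanges of radius 67 mm and thickness 6 mm, joined by a core cylinder of radius 39 mm and height 180 mm. The lower flange rests on z = 0 and the three cylinders share a vertical axis.

The spool is on top of the stool.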